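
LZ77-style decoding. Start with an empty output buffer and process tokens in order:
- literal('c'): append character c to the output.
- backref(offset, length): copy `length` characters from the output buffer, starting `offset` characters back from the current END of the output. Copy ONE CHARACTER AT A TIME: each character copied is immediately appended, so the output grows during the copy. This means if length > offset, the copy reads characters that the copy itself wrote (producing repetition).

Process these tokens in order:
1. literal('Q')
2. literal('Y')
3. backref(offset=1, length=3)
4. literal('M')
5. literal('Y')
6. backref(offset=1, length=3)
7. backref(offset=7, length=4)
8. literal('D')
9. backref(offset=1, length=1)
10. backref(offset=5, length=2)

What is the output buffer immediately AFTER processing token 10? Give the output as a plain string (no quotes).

Answer: QYYYYMYYYYYYMYDDYM

Derivation:
Token 1: literal('Q'). Output: "Q"
Token 2: literal('Y'). Output: "QY"
Token 3: backref(off=1, len=3) (overlapping!). Copied 'YYY' from pos 1. Output: "QYYYY"
Token 4: literal('M'). Output: "QYYYYM"
Token 5: literal('Y'). Output: "QYYYYMY"
Token 6: backref(off=1, len=3) (overlapping!). Copied 'YYY' from pos 6. Output: "QYYYYMYYYY"
Token 7: backref(off=7, len=4). Copied 'YYMY' from pos 3. Output: "QYYYYMYYYYYYMY"
Token 8: literal('D'). Output: "QYYYYMYYYYYYMYD"
Token 9: backref(off=1, len=1). Copied 'D' from pos 14. Output: "QYYYYMYYYYYYMYDD"
Token 10: backref(off=5, len=2). Copied 'YM' from pos 11. Output: "QYYYYMYYYYYYMYDDYM"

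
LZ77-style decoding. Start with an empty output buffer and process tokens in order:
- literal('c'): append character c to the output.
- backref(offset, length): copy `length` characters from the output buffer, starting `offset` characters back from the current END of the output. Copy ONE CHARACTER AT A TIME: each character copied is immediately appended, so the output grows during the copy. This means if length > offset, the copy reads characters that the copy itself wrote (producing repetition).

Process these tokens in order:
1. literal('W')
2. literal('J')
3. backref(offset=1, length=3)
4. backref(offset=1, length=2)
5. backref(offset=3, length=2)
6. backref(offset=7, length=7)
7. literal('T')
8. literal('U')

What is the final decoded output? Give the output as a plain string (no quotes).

Answer: WJJJJJJJJJJJJJJJTU

Derivation:
Token 1: literal('W'). Output: "W"
Token 2: literal('J'). Output: "WJ"
Token 3: backref(off=1, len=3) (overlapping!). Copied 'JJJ' from pos 1. Output: "WJJJJ"
Token 4: backref(off=1, len=2) (overlapping!). Copied 'JJ' from pos 4. Output: "WJJJJJJ"
Token 5: backref(off=3, len=2). Copied 'JJ' from pos 4. Output: "WJJJJJJJJ"
Token 6: backref(off=7, len=7). Copied 'JJJJJJJ' from pos 2. Output: "WJJJJJJJJJJJJJJJ"
Token 7: literal('T'). Output: "WJJJJJJJJJJJJJJJT"
Token 8: literal('U'). Output: "WJJJJJJJJJJJJJJJTU"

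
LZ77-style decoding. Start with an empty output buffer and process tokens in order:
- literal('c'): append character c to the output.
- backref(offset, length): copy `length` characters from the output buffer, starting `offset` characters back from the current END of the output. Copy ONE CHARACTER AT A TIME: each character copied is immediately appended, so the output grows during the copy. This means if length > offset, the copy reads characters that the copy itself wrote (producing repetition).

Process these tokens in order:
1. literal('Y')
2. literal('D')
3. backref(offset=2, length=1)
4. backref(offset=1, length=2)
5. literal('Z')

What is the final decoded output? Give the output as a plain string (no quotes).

Token 1: literal('Y'). Output: "Y"
Token 2: literal('D'). Output: "YD"
Token 3: backref(off=2, len=1). Copied 'Y' from pos 0. Output: "YDY"
Token 4: backref(off=1, len=2) (overlapping!). Copied 'YY' from pos 2. Output: "YDYYY"
Token 5: literal('Z'). Output: "YDYYYZ"

Answer: YDYYYZ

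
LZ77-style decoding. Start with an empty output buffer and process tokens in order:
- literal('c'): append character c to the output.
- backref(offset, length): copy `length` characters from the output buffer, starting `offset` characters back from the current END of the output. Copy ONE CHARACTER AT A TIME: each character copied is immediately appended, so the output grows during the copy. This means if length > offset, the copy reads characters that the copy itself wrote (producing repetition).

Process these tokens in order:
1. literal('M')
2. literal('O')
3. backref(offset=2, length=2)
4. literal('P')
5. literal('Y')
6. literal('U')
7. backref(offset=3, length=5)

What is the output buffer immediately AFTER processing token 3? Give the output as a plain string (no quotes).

Token 1: literal('M'). Output: "M"
Token 2: literal('O'). Output: "MO"
Token 3: backref(off=2, len=2). Copied 'MO' from pos 0. Output: "MOMO"

Answer: MOMO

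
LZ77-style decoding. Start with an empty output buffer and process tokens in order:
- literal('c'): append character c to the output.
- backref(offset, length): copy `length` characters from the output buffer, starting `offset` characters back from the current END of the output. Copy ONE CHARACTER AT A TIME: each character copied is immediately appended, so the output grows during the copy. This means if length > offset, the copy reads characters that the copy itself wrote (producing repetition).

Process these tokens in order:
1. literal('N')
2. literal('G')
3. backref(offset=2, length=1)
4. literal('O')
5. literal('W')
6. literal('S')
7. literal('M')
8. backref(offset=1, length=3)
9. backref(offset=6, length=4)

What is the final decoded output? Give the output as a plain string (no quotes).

Answer: NGNOWSMMMMWSMM

Derivation:
Token 1: literal('N'). Output: "N"
Token 2: literal('G'). Output: "NG"
Token 3: backref(off=2, len=1). Copied 'N' from pos 0. Output: "NGN"
Token 4: literal('O'). Output: "NGNO"
Token 5: literal('W'). Output: "NGNOW"
Token 6: literal('S'). Output: "NGNOWS"
Token 7: literal('M'). Output: "NGNOWSM"
Token 8: backref(off=1, len=3) (overlapping!). Copied 'MMM' from pos 6. Output: "NGNOWSMMMM"
Token 9: backref(off=6, len=4). Copied 'WSMM' from pos 4. Output: "NGNOWSMMMMWSMM"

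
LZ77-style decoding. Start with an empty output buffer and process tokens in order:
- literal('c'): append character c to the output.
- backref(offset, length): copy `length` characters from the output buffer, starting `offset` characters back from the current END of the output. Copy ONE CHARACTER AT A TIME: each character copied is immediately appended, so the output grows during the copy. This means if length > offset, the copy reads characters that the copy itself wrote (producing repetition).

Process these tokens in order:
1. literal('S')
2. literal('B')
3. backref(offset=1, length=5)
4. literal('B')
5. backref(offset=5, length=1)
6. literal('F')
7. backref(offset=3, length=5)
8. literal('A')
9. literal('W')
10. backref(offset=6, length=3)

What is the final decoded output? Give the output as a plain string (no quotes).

Token 1: literal('S'). Output: "S"
Token 2: literal('B'). Output: "SB"
Token 3: backref(off=1, len=5) (overlapping!). Copied 'BBBBB' from pos 1. Output: "SBBBBBB"
Token 4: literal('B'). Output: "SBBBBBBB"
Token 5: backref(off=5, len=1). Copied 'B' from pos 3. Output: "SBBBBBBBB"
Token 6: literal('F'). Output: "SBBBBBBBBF"
Token 7: backref(off=3, len=5) (overlapping!). Copied 'BBFBB' from pos 7. Output: "SBBBBBBBBFBBFBB"
Token 8: literal('A'). Output: "SBBBBBBBBFBBFBBA"
Token 9: literal('W'). Output: "SBBBBBBBBFBBFBBAW"
Token 10: backref(off=6, len=3). Copied 'BFB' from pos 11. Output: "SBBBBBBBBFBBFBBAWBFB"

Answer: SBBBBBBBBFBBFBBAWBFB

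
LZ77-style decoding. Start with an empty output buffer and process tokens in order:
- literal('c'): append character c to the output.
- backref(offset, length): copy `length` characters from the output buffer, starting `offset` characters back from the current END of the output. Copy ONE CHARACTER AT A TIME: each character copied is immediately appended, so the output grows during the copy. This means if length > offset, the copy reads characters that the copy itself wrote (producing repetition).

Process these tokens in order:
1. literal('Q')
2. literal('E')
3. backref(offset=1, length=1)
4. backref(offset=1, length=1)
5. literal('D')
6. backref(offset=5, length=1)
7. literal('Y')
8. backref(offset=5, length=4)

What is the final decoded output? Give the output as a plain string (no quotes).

Token 1: literal('Q'). Output: "Q"
Token 2: literal('E'). Output: "QE"
Token 3: backref(off=1, len=1). Copied 'E' from pos 1. Output: "QEE"
Token 4: backref(off=1, len=1). Copied 'E' from pos 2. Output: "QEEE"
Token 5: literal('D'). Output: "QEEED"
Token 6: backref(off=5, len=1). Copied 'Q' from pos 0. Output: "QEEEDQ"
Token 7: literal('Y'). Output: "QEEEDQY"
Token 8: backref(off=5, len=4). Copied 'EEDQ' from pos 2. Output: "QEEEDQYEEDQ"

Answer: QEEEDQYEEDQ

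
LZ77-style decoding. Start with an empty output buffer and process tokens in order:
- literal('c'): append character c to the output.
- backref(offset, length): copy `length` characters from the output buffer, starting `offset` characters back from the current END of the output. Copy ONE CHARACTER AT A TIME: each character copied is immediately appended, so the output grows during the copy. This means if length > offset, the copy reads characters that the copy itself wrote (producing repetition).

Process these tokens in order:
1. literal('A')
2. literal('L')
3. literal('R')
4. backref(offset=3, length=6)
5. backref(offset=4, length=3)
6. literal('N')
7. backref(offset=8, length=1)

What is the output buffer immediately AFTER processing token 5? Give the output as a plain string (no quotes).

Token 1: literal('A'). Output: "A"
Token 2: literal('L'). Output: "AL"
Token 3: literal('R'). Output: "ALR"
Token 4: backref(off=3, len=6) (overlapping!). Copied 'ALRALR' from pos 0. Output: "ALRALRALR"
Token 5: backref(off=4, len=3). Copied 'RAL' from pos 5. Output: "ALRALRALRRAL"

Answer: ALRALRALRRAL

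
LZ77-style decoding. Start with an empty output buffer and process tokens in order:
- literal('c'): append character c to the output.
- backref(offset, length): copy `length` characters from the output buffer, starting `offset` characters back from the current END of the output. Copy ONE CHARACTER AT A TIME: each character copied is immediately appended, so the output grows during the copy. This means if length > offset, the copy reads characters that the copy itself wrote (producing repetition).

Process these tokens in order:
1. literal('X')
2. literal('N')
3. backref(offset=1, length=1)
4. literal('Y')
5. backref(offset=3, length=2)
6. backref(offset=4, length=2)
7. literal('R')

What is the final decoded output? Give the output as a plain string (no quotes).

Token 1: literal('X'). Output: "X"
Token 2: literal('N'). Output: "XN"
Token 3: backref(off=1, len=1). Copied 'N' from pos 1. Output: "XNN"
Token 4: literal('Y'). Output: "XNNY"
Token 5: backref(off=3, len=2). Copied 'NN' from pos 1. Output: "XNNYNN"
Token 6: backref(off=4, len=2). Copied 'NY' from pos 2. Output: "XNNYNNNY"
Token 7: literal('R'). Output: "XNNYNNNYR"

Answer: XNNYNNNYR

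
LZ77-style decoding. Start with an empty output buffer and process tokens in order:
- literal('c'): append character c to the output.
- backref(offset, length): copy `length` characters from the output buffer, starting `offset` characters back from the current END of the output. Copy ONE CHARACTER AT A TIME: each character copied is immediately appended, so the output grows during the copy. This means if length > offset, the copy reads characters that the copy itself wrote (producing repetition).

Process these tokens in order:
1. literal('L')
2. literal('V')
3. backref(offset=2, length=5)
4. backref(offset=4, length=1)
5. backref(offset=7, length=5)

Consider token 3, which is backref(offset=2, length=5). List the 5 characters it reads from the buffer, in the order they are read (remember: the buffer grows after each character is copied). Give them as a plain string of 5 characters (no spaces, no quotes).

Answer: LVLVL

Derivation:
Token 1: literal('L'). Output: "L"
Token 2: literal('V'). Output: "LV"
Token 3: backref(off=2, len=5). Buffer before: "LV" (len 2)
  byte 1: read out[0]='L', append. Buffer now: "LVL"
  byte 2: read out[1]='V', append. Buffer now: "LVLV"
  byte 3: read out[2]='L', append. Buffer now: "LVLVL"
  byte 4: read out[3]='V', append. Buffer now: "LVLVLV"
  byte 5: read out[4]='L', append. Buffer now: "LVLVLVL"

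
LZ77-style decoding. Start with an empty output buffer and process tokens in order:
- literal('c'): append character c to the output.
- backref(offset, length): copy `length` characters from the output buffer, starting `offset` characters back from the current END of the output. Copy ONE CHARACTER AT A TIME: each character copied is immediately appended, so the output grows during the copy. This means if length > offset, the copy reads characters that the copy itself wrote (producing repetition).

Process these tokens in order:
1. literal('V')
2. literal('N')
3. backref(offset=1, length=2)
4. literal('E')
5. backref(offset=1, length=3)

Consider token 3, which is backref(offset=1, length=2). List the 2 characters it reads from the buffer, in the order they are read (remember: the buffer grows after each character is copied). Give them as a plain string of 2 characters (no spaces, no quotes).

Token 1: literal('V'). Output: "V"
Token 2: literal('N'). Output: "VN"
Token 3: backref(off=1, len=2). Buffer before: "VN" (len 2)
  byte 1: read out[1]='N', append. Buffer now: "VNN"
  byte 2: read out[2]='N', append. Buffer now: "VNNN"

Answer: NN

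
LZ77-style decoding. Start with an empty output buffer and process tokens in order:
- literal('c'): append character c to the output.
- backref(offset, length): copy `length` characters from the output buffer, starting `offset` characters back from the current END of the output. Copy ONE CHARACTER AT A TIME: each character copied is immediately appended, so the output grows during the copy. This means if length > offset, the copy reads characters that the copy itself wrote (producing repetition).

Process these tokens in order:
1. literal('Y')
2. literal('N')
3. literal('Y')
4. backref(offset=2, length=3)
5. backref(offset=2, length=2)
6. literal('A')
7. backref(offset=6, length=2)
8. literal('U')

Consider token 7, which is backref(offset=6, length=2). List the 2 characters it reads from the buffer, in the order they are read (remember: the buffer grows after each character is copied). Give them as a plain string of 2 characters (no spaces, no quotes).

Answer: NY

Derivation:
Token 1: literal('Y'). Output: "Y"
Token 2: literal('N'). Output: "YN"
Token 3: literal('Y'). Output: "YNY"
Token 4: backref(off=2, len=3) (overlapping!). Copied 'NYN' from pos 1. Output: "YNYNYN"
Token 5: backref(off=2, len=2). Copied 'YN' from pos 4. Output: "YNYNYNYN"
Token 6: literal('A'). Output: "YNYNYNYNA"
Token 7: backref(off=6, len=2). Buffer before: "YNYNYNYNA" (len 9)
  byte 1: read out[3]='N', append. Buffer now: "YNYNYNYNAN"
  byte 2: read out[4]='Y', append. Buffer now: "YNYNYNYNANY"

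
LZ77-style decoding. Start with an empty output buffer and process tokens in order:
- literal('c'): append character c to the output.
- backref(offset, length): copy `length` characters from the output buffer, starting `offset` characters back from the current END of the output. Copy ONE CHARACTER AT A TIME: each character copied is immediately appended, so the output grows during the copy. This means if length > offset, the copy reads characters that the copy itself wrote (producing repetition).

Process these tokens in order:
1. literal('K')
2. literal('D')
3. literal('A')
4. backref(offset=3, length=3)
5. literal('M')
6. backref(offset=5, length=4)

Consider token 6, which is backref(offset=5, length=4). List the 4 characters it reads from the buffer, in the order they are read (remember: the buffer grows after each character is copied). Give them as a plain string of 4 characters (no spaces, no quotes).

Answer: AKDA

Derivation:
Token 1: literal('K'). Output: "K"
Token 2: literal('D'). Output: "KD"
Token 3: literal('A'). Output: "KDA"
Token 4: backref(off=3, len=3). Copied 'KDA' from pos 0. Output: "KDAKDA"
Token 5: literal('M'). Output: "KDAKDAM"
Token 6: backref(off=5, len=4). Buffer before: "KDAKDAM" (len 7)
  byte 1: read out[2]='A', append. Buffer now: "KDAKDAMA"
  byte 2: read out[3]='K', append. Buffer now: "KDAKDAMAK"
  byte 3: read out[4]='D', append. Buffer now: "KDAKDAMAKD"
  byte 4: read out[5]='A', append. Buffer now: "KDAKDAMAKDA"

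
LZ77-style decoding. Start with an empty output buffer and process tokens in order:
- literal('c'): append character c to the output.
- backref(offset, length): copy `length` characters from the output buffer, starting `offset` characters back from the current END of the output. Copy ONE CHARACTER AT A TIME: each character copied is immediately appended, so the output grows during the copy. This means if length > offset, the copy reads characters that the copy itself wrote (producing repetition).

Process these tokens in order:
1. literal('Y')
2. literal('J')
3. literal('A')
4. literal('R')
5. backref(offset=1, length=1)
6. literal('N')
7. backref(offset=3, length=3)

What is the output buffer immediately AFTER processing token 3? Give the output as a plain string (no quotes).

Token 1: literal('Y'). Output: "Y"
Token 2: literal('J'). Output: "YJ"
Token 3: literal('A'). Output: "YJA"

Answer: YJA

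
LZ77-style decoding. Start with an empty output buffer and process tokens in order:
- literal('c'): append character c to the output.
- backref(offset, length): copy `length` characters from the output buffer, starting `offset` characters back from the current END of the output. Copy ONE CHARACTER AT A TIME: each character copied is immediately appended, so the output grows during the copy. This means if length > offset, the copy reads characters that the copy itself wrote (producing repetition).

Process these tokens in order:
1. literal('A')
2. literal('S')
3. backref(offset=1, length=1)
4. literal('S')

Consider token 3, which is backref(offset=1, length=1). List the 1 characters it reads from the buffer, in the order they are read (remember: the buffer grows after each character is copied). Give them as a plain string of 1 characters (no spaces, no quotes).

Token 1: literal('A'). Output: "A"
Token 2: literal('S'). Output: "AS"
Token 3: backref(off=1, len=1). Buffer before: "AS" (len 2)
  byte 1: read out[1]='S', append. Buffer now: "ASS"

Answer: S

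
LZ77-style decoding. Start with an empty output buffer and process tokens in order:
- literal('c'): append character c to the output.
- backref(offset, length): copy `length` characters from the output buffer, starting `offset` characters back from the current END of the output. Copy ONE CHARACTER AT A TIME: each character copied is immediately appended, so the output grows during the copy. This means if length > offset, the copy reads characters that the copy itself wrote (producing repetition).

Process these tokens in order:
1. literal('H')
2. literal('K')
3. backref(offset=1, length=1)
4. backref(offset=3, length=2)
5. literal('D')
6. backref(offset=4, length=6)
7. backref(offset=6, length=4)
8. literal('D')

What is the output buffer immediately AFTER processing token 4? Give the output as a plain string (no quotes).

Token 1: literal('H'). Output: "H"
Token 2: literal('K'). Output: "HK"
Token 3: backref(off=1, len=1). Copied 'K' from pos 1. Output: "HKK"
Token 4: backref(off=3, len=2). Copied 'HK' from pos 0. Output: "HKKHK"

Answer: HKKHK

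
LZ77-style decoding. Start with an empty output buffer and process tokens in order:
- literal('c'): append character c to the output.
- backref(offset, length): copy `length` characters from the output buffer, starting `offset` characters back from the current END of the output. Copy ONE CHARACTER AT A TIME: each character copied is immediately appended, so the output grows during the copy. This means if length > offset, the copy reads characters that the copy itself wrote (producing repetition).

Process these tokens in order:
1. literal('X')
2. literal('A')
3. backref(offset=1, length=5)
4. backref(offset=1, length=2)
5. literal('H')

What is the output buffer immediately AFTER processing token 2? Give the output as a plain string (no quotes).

Token 1: literal('X'). Output: "X"
Token 2: literal('A'). Output: "XA"

Answer: XA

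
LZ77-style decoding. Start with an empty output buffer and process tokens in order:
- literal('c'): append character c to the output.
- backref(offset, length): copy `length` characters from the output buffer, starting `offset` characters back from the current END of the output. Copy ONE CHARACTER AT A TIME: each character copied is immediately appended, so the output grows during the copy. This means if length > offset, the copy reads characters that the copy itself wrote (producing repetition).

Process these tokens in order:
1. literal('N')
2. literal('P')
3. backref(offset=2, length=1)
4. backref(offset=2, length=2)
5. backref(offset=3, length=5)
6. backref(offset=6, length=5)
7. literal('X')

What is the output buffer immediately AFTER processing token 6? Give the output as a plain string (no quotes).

Answer: NPNPNNPNNPNNPNN

Derivation:
Token 1: literal('N'). Output: "N"
Token 2: literal('P'). Output: "NP"
Token 3: backref(off=2, len=1). Copied 'N' from pos 0. Output: "NPN"
Token 4: backref(off=2, len=2). Copied 'PN' from pos 1. Output: "NPNPN"
Token 5: backref(off=3, len=5) (overlapping!). Copied 'NPNNP' from pos 2. Output: "NPNPNNPNNP"
Token 6: backref(off=6, len=5). Copied 'NNPNN' from pos 4. Output: "NPNPNNPNNPNNPNN"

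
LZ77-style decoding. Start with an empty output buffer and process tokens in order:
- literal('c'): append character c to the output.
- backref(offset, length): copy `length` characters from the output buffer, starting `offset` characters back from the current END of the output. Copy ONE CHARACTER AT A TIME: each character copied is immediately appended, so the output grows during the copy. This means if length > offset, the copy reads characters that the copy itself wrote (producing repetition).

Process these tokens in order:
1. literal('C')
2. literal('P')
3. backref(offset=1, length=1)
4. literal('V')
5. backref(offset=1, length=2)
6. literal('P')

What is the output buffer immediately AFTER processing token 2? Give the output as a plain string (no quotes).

Token 1: literal('C'). Output: "C"
Token 2: literal('P'). Output: "CP"

Answer: CP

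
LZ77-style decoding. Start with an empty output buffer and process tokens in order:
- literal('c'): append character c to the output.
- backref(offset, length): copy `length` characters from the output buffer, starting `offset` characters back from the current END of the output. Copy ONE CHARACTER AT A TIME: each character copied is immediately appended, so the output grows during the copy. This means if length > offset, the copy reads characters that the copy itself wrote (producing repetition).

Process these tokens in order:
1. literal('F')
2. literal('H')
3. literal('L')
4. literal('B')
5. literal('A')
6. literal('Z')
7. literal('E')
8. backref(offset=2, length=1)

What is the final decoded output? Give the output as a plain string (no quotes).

Answer: FHLBAZEZ

Derivation:
Token 1: literal('F'). Output: "F"
Token 2: literal('H'). Output: "FH"
Token 3: literal('L'). Output: "FHL"
Token 4: literal('B'). Output: "FHLB"
Token 5: literal('A'). Output: "FHLBA"
Token 6: literal('Z'). Output: "FHLBAZ"
Token 7: literal('E'). Output: "FHLBAZE"
Token 8: backref(off=2, len=1). Copied 'Z' from pos 5. Output: "FHLBAZEZ"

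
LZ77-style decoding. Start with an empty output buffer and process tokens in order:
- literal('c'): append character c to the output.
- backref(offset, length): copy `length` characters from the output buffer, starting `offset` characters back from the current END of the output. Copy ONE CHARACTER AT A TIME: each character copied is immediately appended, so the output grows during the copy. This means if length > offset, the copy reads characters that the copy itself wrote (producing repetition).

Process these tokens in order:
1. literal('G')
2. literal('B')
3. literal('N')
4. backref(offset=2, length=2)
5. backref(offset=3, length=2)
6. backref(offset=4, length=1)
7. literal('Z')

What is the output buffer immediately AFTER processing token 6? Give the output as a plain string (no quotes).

Token 1: literal('G'). Output: "G"
Token 2: literal('B'). Output: "GB"
Token 3: literal('N'). Output: "GBN"
Token 4: backref(off=2, len=2). Copied 'BN' from pos 1. Output: "GBNBN"
Token 5: backref(off=3, len=2). Copied 'NB' from pos 2. Output: "GBNBNNB"
Token 6: backref(off=4, len=1). Copied 'B' from pos 3. Output: "GBNBNNBB"

Answer: GBNBNNBB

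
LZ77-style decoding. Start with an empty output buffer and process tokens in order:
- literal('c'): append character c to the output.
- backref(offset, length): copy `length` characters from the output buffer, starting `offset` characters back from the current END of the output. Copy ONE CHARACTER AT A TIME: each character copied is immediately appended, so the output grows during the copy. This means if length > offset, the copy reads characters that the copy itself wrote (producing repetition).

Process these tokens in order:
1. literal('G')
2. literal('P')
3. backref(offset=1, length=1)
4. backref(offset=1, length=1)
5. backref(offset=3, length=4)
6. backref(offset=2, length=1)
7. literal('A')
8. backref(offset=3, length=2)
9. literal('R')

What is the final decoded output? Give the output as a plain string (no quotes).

Token 1: literal('G'). Output: "G"
Token 2: literal('P'). Output: "GP"
Token 3: backref(off=1, len=1). Copied 'P' from pos 1. Output: "GPP"
Token 4: backref(off=1, len=1). Copied 'P' from pos 2. Output: "GPPP"
Token 5: backref(off=3, len=4) (overlapping!). Copied 'PPPP' from pos 1. Output: "GPPPPPPP"
Token 6: backref(off=2, len=1). Copied 'P' from pos 6. Output: "GPPPPPPPP"
Token 7: literal('A'). Output: "GPPPPPPPPA"
Token 8: backref(off=3, len=2). Copied 'PP' from pos 7. Output: "GPPPPPPPPAPP"
Token 9: literal('R'). Output: "GPPPPPPPPAPPR"

Answer: GPPPPPPPPAPPR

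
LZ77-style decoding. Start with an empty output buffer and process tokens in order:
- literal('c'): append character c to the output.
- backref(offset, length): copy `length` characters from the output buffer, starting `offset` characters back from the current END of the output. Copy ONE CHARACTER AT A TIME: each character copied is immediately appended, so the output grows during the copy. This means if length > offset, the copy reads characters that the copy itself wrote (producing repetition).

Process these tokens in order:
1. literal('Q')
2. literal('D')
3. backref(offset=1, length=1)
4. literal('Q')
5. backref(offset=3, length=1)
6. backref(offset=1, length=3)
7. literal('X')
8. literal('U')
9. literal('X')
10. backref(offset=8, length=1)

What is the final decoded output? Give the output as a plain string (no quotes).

Token 1: literal('Q'). Output: "Q"
Token 2: literal('D'). Output: "QD"
Token 3: backref(off=1, len=1). Copied 'D' from pos 1. Output: "QDD"
Token 4: literal('Q'). Output: "QDDQ"
Token 5: backref(off=3, len=1). Copied 'D' from pos 1. Output: "QDDQD"
Token 6: backref(off=1, len=3) (overlapping!). Copied 'DDD' from pos 4. Output: "QDDQDDDD"
Token 7: literal('X'). Output: "QDDQDDDDX"
Token 8: literal('U'). Output: "QDDQDDDDXU"
Token 9: literal('X'). Output: "QDDQDDDDXUX"
Token 10: backref(off=8, len=1). Copied 'Q' from pos 3. Output: "QDDQDDDDXUXQ"

Answer: QDDQDDDDXUXQ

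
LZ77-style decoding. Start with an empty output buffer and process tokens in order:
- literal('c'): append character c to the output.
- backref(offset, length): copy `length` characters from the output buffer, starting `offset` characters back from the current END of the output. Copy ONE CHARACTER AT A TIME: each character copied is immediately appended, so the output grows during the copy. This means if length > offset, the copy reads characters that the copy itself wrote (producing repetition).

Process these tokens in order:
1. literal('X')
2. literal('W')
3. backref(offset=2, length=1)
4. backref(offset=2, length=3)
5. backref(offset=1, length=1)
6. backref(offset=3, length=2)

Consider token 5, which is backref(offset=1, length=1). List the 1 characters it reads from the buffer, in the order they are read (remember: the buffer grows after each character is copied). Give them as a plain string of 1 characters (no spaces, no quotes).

Answer: W

Derivation:
Token 1: literal('X'). Output: "X"
Token 2: literal('W'). Output: "XW"
Token 3: backref(off=2, len=1). Copied 'X' from pos 0. Output: "XWX"
Token 4: backref(off=2, len=3) (overlapping!). Copied 'WXW' from pos 1. Output: "XWXWXW"
Token 5: backref(off=1, len=1). Buffer before: "XWXWXW" (len 6)
  byte 1: read out[5]='W', append. Buffer now: "XWXWXWW"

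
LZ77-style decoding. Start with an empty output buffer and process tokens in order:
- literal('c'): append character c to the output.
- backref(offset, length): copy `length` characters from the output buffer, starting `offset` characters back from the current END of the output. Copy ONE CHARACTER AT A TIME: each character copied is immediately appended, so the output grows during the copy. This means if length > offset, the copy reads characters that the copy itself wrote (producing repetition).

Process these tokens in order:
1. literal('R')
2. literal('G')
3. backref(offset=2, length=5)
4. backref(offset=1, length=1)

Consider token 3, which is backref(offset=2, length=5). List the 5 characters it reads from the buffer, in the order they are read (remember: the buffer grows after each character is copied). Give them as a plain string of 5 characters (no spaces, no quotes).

Token 1: literal('R'). Output: "R"
Token 2: literal('G'). Output: "RG"
Token 3: backref(off=2, len=5). Buffer before: "RG" (len 2)
  byte 1: read out[0]='R', append. Buffer now: "RGR"
  byte 2: read out[1]='G', append. Buffer now: "RGRG"
  byte 3: read out[2]='R', append. Buffer now: "RGRGR"
  byte 4: read out[3]='G', append. Buffer now: "RGRGRG"
  byte 5: read out[4]='R', append. Buffer now: "RGRGRGR"

Answer: RGRGR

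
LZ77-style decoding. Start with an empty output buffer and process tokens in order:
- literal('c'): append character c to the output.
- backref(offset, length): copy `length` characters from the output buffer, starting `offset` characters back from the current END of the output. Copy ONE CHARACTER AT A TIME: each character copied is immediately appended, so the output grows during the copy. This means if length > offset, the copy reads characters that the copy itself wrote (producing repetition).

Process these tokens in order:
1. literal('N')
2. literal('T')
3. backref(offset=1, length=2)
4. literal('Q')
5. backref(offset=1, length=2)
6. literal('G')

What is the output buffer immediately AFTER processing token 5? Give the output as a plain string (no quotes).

Token 1: literal('N'). Output: "N"
Token 2: literal('T'). Output: "NT"
Token 3: backref(off=1, len=2) (overlapping!). Copied 'TT' from pos 1. Output: "NTTT"
Token 4: literal('Q'). Output: "NTTTQ"
Token 5: backref(off=1, len=2) (overlapping!). Copied 'QQ' from pos 4. Output: "NTTTQQQ"

Answer: NTTTQQQ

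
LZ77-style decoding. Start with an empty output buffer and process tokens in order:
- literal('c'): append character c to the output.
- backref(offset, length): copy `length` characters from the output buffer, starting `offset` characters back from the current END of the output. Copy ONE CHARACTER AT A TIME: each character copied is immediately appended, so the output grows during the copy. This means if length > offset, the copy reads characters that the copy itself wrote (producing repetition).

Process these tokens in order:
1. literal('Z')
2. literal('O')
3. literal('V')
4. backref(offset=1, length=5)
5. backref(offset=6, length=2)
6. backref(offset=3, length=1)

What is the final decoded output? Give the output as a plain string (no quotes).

Token 1: literal('Z'). Output: "Z"
Token 2: literal('O'). Output: "ZO"
Token 3: literal('V'). Output: "ZOV"
Token 4: backref(off=1, len=5) (overlapping!). Copied 'VVVVV' from pos 2. Output: "ZOVVVVVV"
Token 5: backref(off=6, len=2). Copied 'VV' from pos 2. Output: "ZOVVVVVVVV"
Token 6: backref(off=3, len=1). Copied 'V' from pos 7. Output: "ZOVVVVVVVVV"

Answer: ZOVVVVVVVVV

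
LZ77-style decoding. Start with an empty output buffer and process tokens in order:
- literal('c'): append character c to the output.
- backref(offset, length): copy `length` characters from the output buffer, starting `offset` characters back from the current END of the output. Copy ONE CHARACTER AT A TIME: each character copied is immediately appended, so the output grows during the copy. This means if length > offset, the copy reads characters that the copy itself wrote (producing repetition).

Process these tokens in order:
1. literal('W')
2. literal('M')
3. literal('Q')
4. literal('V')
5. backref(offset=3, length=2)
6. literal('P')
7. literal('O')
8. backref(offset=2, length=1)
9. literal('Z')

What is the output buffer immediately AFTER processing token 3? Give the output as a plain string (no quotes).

Token 1: literal('W'). Output: "W"
Token 2: literal('M'). Output: "WM"
Token 3: literal('Q'). Output: "WMQ"

Answer: WMQ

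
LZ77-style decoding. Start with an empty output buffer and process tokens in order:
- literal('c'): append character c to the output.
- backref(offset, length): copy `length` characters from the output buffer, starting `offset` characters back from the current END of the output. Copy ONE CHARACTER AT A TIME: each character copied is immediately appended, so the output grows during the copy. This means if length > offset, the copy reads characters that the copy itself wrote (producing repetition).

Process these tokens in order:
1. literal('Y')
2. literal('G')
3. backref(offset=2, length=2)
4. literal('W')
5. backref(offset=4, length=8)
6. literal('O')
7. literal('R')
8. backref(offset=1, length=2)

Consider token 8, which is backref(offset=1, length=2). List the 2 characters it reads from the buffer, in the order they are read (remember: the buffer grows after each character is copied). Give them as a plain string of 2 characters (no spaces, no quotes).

Answer: RR

Derivation:
Token 1: literal('Y'). Output: "Y"
Token 2: literal('G'). Output: "YG"
Token 3: backref(off=2, len=2). Copied 'YG' from pos 0. Output: "YGYG"
Token 4: literal('W'). Output: "YGYGW"
Token 5: backref(off=4, len=8) (overlapping!). Copied 'GYGWGYGW' from pos 1. Output: "YGYGWGYGWGYGW"
Token 6: literal('O'). Output: "YGYGWGYGWGYGWO"
Token 7: literal('R'). Output: "YGYGWGYGWGYGWOR"
Token 8: backref(off=1, len=2). Buffer before: "YGYGWGYGWGYGWOR" (len 15)
  byte 1: read out[14]='R', append. Buffer now: "YGYGWGYGWGYGWORR"
  byte 2: read out[15]='R', append. Buffer now: "YGYGWGYGWGYGWORRR"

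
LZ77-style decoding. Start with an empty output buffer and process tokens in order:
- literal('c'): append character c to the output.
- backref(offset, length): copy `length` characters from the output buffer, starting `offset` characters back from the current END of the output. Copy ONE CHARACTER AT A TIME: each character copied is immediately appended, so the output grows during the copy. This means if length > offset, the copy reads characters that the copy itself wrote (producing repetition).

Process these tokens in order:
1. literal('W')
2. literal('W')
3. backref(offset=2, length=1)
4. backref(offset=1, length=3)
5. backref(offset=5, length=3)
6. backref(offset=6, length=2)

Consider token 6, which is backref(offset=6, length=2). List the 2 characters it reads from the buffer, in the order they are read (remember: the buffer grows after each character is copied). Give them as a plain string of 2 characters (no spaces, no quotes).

Token 1: literal('W'). Output: "W"
Token 2: literal('W'). Output: "WW"
Token 3: backref(off=2, len=1). Copied 'W' from pos 0. Output: "WWW"
Token 4: backref(off=1, len=3) (overlapping!). Copied 'WWW' from pos 2. Output: "WWWWWW"
Token 5: backref(off=5, len=3). Copied 'WWW' from pos 1. Output: "WWWWWWWWW"
Token 6: backref(off=6, len=2). Buffer before: "WWWWWWWWW" (len 9)
  byte 1: read out[3]='W', append. Buffer now: "WWWWWWWWWW"
  byte 2: read out[4]='W', append. Buffer now: "WWWWWWWWWWW"

Answer: WW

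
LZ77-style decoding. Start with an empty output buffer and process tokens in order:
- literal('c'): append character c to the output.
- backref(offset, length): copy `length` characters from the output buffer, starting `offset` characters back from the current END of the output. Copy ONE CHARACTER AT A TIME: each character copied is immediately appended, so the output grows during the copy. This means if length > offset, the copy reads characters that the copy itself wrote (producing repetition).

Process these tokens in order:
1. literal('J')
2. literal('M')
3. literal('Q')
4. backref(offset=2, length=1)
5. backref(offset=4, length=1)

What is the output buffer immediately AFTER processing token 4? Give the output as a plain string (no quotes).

Answer: JMQM

Derivation:
Token 1: literal('J'). Output: "J"
Token 2: literal('M'). Output: "JM"
Token 3: literal('Q'). Output: "JMQ"
Token 4: backref(off=2, len=1). Copied 'M' from pos 1. Output: "JMQM"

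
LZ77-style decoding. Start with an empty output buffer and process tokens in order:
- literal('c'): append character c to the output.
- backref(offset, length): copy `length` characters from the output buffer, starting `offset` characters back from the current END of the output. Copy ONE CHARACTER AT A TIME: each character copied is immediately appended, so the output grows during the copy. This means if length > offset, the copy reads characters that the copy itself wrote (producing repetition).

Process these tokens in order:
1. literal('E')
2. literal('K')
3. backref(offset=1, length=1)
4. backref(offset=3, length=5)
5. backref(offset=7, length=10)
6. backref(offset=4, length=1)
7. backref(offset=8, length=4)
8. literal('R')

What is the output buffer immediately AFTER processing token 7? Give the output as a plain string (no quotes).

Token 1: literal('E'). Output: "E"
Token 2: literal('K'). Output: "EK"
Token 3: backref(off=1, len=1). Copied 'K' from pos 1. Output: "EKK"
Token 4: backref(off=3, len=5) (overlapping!). Copied 'EKKEK' from pos 0. Output: "EKKEKKEK"
Token 5: backref(off=7, len=10) (overlapping!). Copied 'KKEKKEKKKE' from pos 1. Output: "EKKEKKEKKKEKKEKKKE"
Token 6: backref(off=4, len=1). Copied 'K' from pos 14. Output: "EKKEKKEKKKEKKEKKKEK"
Token 7: backref(off=8, len=4). Copied 'KKEK' from pos 11. Output: "EKKEKKEKKKEKKEKKKEKKKEK"

Answer: EKKEKKEKKKEKKEKKKEKKKEK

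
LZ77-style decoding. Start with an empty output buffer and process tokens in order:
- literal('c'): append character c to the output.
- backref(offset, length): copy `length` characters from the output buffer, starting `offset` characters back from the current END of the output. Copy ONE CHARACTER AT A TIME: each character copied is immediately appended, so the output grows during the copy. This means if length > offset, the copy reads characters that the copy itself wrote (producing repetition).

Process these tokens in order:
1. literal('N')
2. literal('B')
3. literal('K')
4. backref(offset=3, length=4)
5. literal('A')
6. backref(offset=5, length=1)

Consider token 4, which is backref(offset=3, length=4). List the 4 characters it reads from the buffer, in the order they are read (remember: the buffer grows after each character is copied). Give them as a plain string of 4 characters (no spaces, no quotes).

Token 1: literal('N'). Output: "N"
Token 2: literal('B'). Output: "NB"
Token 3: literal('K'). Output: "NBK"
Token 4: backref(off=3, len=4). Buffer before: "NBK" (len 3)
  byte 1: read out[0]='N', append. Buffer now: "NBKN"
  byte 2: read out[1]='B', append. Buffer now: "NBKNB"
  byte 3: read out[2]='K', append. Buffer now: "NBKNBK"
  byte 4: read out[3]='N', append. Buffer now: "NBKNBKN"

Answer: NBKN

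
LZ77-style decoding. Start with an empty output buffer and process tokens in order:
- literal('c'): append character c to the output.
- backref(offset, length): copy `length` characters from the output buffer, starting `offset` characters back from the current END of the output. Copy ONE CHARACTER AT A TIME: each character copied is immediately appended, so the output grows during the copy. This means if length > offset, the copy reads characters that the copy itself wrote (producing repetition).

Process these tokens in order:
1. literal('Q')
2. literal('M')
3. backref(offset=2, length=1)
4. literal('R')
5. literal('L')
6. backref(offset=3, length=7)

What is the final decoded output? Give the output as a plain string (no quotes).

Token 1: literal('Q'). Output: "Q"
Token 2: literal('M'). Output: "QM"
Token 3: backref(off=2, len=1). Copied 'Q' from pos 0. Output: "QMQ"
Token 4: literal('R'). Output: "QMQR"
Token 5: literal('L'). Output: "QMQRL"
Token 6: backref(off=3, len=7) (overlapping!). Copied 'QRLQRLQ' from pos 2. Output: "QMQRLQRLQRLQ"

Answer: QMQRLQRLQRLQ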